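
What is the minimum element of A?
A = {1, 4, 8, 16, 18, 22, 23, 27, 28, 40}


Set A = {1, 4, 8, 16, 18, 22, 23, 27, 28, 40}
Elements in ascending order: 1, 4, 8, 16, 18, 22, 23, 27, 28, 40
The smallest element is 1.

1


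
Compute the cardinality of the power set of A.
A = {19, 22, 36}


Set A = {19, 22, 36}
|A| = 3
The power set P(A) contains all subsets of A.
|P(A)| = 2^|A| = 2^3 = 8

8


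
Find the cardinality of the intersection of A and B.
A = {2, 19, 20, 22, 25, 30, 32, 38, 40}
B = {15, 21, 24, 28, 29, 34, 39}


Set A = {2, 19, 20, 22, 25, 30, 32, 38, 40}
Set B = {15, 21, 24, 28, 29, 34, 39}
A ∩ B = {}
|A ∩ B| = 0

0


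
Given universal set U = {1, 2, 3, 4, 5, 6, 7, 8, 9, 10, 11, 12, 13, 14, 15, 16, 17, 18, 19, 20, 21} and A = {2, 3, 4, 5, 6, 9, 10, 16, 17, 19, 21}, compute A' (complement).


Universal set U = {1, 2, 3, 4, 5, 6, 7, 8, 9, 10, 11, 12, 13, 14, 15, 16, 17, 18, 19, 20, 21}
Set A = {2, 3, 4, 5, 6, 9, 10, 16, 17, 19, 21}
A' = U \ A = elements in U but not in A
Checking each element of U:
1 (not in A, include), 2 (in A, exclude), 3 (in A, exclude), 4 (in A, exclude), 5 (in A, exclude), 6 (in A, exclude), 7 (not in A, include), 8 (not in A, include), 9 (in A, exclude), 10 (in A, exclude), 11 (not in A, include), 12 (not in A, include), 13 (not in A, include), 14 (not in A, include), 15 (not in A, include), 16 (in A, exclude), 17 (in A, exclude), 18 (not in A, include), 19 (in A, exclude), 20 (not in A, include), 21 (in A, exclude)
A' = {1, 7, 8, 11, 12, 13, 14, 15, 18, 20}

{1, 7, 8, 11, 12, 13, 14, 15, 18, 20}


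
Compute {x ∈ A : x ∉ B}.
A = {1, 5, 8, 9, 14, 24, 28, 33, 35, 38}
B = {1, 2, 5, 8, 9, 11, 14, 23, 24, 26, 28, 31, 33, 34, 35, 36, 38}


Set A = {1, 5, 8, 9, 14, 24, 28, 33, 35, 38}
Set B = {1, 2, 5, 8, 9, 11, 14, 23, 24, 26, 28, 31, 33, 34, 35, 36, 38}
Check each element of A against B:
1 ∈ B, 5 ∈ B, 8 ∈ B, 9 ∈ B, 14 ∈ B, 24 ∈ B, 28 ∈ B, 33 ∈ B, 35 ∈ B, 38 ∈ B
Elements of A not in B: {}

{}


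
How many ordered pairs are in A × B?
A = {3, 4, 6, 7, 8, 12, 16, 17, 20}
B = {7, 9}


Set A = {3, 4, 6, 7, 8, 12, 16, 17, 20} has 9 elements.
Set B = {7, 9} has 2 elements.
|A × B| = |A| × |B| = 9 × 2 = 18

18


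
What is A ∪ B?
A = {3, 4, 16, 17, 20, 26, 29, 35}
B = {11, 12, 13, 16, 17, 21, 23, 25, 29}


Set A = {3, 4, 16, 17, 20, 26, 29, 35}
Set B = {11, 12, 13, 16, 17, 21, 23, 25, 29}
A ∪ B includes all elements in either set.
Elements from A: {3, 4, 16, 17, 20, 26, 29, 35}
Elements from B not already included: {11, 12, 13, 21, 23, 25}
A ∪ B = {3, 4, 11, 12, 13, 16, 17, 20, 21, 23, 25, 26, 29, 35}

{3, 4, 11, 12, 13, 16, 17, 20, 21, 23, 25, 26, 29, 35}


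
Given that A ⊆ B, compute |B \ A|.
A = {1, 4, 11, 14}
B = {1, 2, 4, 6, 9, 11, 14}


Set A = {1, 4, 11, 14}, |A| = 4
Set B = {1, 2, 4, 6, 9, 11, 14}, |B| = 7
Since A ⊆ B: B \ A = {2, 6, 9}
|B| - |A| = 7 - 4 = 3

3


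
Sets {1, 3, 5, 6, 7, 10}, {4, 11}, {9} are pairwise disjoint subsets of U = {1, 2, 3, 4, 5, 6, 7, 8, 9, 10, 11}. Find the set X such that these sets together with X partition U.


U = {1, 2, 3, 4, 5, 6, 7, 8, 9, 10, 11}
Shown blocks: {1, 3, 5, 6, 7, 10}, {4, 11}, {9}
A partition's blocks are pairwise disjoint and cover U, so the missing block = U \ (union of shown blocks).
Union of shown blocks: {1, 3, 4, 5, 6, 7, 9, 10, 11}
Missing block = U \ (union) = {2, 8}

{2, 8}


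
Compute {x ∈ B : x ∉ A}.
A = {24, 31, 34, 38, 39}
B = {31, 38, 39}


Set A = {24, 31, 34, 38, 39}
Set B = {31, 38, 39}
Check each element of B against A:
31 ∈ A, 38 ∈ A, 39 ∈ A
Elements of B not in A: {}

{}


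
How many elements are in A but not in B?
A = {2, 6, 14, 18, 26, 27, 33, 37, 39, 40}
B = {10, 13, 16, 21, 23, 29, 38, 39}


Set A = {2, 6, 14, 18, 26, 27, 33, 37, 39, 40}
Set B = {10, 13, 16, 21, 23, 29, 38, 39}
A \ B = {2, 6, 14, 18, 26, 27, 33, 37, 40}
|A \ B| = 9

9


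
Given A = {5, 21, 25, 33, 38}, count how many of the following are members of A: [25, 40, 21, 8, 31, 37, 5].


Set A = {5, 21, 25, 33, 38}
Candidates: [25, 40, 21, 8, 31, 37, 5]
Check each candidate:
25 ∈ A, 40 ∉ A, 21 ∈ A, 8 ∉ A, 31 ∉ A, 37 ∉ A, 5 ∈ A
Count of candidates in A: 3

3


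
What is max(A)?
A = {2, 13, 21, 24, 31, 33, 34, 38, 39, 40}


Set A = {2, 13, 21, 24, 31, 33, 34, 38, 39, 40}
Elements in ascending order: 2, 13, 21, 24, 31, 33, 34, 38, 39, 40
The largest element is 40.

40


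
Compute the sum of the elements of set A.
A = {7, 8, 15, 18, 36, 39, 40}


Set A = {7, 8, 15, 18, 36, 39, 40}
Sum = 7 + 8 + 15 + 18 + 36 + 39 + 40 = 163

163


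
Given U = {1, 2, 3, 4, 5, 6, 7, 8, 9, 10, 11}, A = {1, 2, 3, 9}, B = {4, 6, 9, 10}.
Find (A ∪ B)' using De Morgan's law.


U = {1, 2, 3, 4, 5, 6, 7, 8, 9, 10, 11}
A = {1, 2, 3, 9}, B = {4, 6, 9, 10}
A ∪ B = {1, 2, 3, 4, 6, 9, 10}
(A ∪ B)' = U \ (A ∪ B) = {5, 7, 8, 11}
Verification via A' ∩ B': A' = {4, 5, 6, 7, 8, 10, 11}, B' = {1, 2, 3, 5, 7, 8, 11}
A' ∩ B' = {5, 7, 8, 11} ✓

{5, 7, 8, 11}


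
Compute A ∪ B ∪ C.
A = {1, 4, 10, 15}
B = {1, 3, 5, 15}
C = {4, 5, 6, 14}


Set A = {1, 4, 10, 15}
Set B = {1, 3, 5, 15}
Set C = {4, 5, 6, 14}
First, A ∪ B = {1, 3, 4, 5, 10, 15}
Then, (A ∪ B) ∪ C = {1, 3, 4, 5, 6, 10, 14, 15}

{1, 3, 4, 5, 6, 10, 14, 15}


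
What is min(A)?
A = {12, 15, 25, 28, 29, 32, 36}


Set A = {12, 15, 25, 28, 29, 32, 36}
Elements in ascending order: 12, 15, 25, 28, 29, 32, 36
The smallest element is 12.

12


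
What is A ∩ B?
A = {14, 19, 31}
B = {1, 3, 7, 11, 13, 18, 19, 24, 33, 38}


Set A = {14, 19, 31}
Set B = {1, 3, 7, 11, 13, 18, 19, 24, 33, 38}
A ∩ B includes only elements in both sets.
Check each element of A against B:
14 ✗, 19 ✓, 31 ✗
A ∩ B = {19}

{19}


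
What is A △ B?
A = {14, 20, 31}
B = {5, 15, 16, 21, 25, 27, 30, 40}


Set A = {14, 20, 31}
Set B = {5, 15, 16, 21, 25, 27, 30, 40}
A △ B = (A \ B) ∪ (B \ A)
Elements in A but not B: {14, 20, 31}
Elements in B but not A: {5, 15, 16, 21, 25, 27, 30, 40}
A △ B = {5, 14, 15, 16, 20, 21, 25, 27, 30, 31, 40}

{5, 14, 15, 16, 20, 21, 25, 27, 30, 31, 40}


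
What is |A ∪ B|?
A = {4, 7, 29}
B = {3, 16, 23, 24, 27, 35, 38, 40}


Set A = {4, 7, 29}, |A| = 3
Set B = {3, 16, 23, 24, 27, 35, 38, 40}, |B| = 8
A ∩ B = {}, |A ∩ B| = 0
|A ∪ B| = |A| + |B| - |A ∩ B| = 3 + 8 - 0 = 11

11


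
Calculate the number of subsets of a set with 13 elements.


The set has 13 elements.
The power set contains all possible subsets.
|P(A)| = 2^|A| = 2^13 = 8192

8192


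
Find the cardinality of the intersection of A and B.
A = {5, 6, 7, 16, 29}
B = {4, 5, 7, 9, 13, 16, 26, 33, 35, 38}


Set A = {5, 6, 7, 16, 29}
Set B = {4, 5, 7, 9, 13, 16, 26, 33, 35, 38}
A ∩ B = {5, 7, 16}
|A ∩ B| = 3

3


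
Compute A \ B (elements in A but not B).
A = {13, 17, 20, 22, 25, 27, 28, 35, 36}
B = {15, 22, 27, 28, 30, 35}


Set A = {13, 17, 20, 22, 25, 27, 28, 35, 36}
Set B = {15, 22, 27, 28, 30, 35}
A \ B includes elements in A that are not in B.
Check each element of A:
13 (not in B, keep), 17 (not in B, keep), 20 (not in B, keep), 22 (in B, remove), 25 (not in B, keep), 27 (in B, remove), 28 (in B, remove), 35 (in B, remove), 36 (not in B, keep)
A \ B = {13, 17, 20, 25, 36}

{13, 17, 20, 25, 36}


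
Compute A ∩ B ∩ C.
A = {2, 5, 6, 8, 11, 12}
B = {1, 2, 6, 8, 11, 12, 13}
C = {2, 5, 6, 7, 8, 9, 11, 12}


Set A = {2, 5, 6, 8, 11, 12}
Set B = {1, 2, 6, 8, 11, 12, 13}
Set C = {2, 5, 6, 7, 8, 9, 11, 12}
First, A ∩ B = {2, 6, 8, 11, 12}
Then, (A ∩ B) ∩ C = {2, 6, 8, 11, 12}

{2, 6, 8, 11, 12}


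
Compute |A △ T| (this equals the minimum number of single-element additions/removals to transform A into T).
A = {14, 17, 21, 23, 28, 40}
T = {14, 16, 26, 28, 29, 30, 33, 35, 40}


Set A = {14, 17, 21, 23, 28, 40}
Set T = {14, 16, 26, 28, 29, 30, 33, 35, 40}
Elements to remove from A (in A, not in T): {17, 21, 23} → 3 removals
Elements to add to A (in T, not in A): {16, 26, 29, 30, 33, 35} → 6 additions
Total edits = 3 + 6 = 9

9


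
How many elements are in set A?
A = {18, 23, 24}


Set A = {18, 23, 24}
Listing elements: 18, 23, 24
Counting: 3 elements
|A| = 3

3


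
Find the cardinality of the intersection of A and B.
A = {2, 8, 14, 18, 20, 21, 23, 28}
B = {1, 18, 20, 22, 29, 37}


Set A = {2, 8, 14, 18, 20, 21, 23, 28}
Set B = {1, 18, 20, 22, 29, 37}
A ∩ B = {18, 20}
|A ∩ B| = 2

2


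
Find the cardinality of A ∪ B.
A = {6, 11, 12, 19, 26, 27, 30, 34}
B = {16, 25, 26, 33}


Set A = {6, 11, 12, 19, 26, 27, 30, 34}, |A| = 8
Set B = {16, 25, 26, 33}, |B| = 4
A ∩ B = {26}, |A ∩ B| = 1
|A ∪ B| = |A| + |B| - |A ∩ B| = 8 + 4 - 1 = 11

11


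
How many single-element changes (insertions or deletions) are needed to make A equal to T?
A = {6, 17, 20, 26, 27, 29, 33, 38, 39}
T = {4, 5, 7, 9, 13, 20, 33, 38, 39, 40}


Set A = {6, 17, 20, 26, 27, 29, 33, 38, 39}
Set T = {4, 5, 7, 9, 13, 20, 33, 38, 39, 40}
Elements to remove from A (in A, not in T): {6, 17, 26, 27, 29} → 5 removals
Elements to add to A (in T, not in A): {4, 5, 7, 9, 13, 40} → 6 additions
Total edits = 5 + 6 = 11

11


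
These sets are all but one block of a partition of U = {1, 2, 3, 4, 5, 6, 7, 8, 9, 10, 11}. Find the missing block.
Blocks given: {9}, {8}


U = {1, 2, 3, 4, 5, 6, 7, 8, 9, 10, 11}
Shown blocks: {9}, {8}
A partition's blocks are pairwise disjoint and cover U, so the missing block = U \ (union of shown blocks).
Union of shown blocks: {8, 9}
Missing block = U \ (union) = {1, 2, 3, 4, 5, 6, 7, 10, 11}

{1, 2, 3, 4, 5, 6, 7, 10, 11}


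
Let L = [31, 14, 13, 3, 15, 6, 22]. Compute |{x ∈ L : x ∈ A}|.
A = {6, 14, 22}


Set A = {6, 14, 22}
Candidates: [31, 14, 13, 3, 15, 6, 22]
Check each candidate:
31 ∉ A, 14 ∈ A, 13 ∉ A, 3 ∉ A, 15 ∉ A, 6 ∈ A, 22 ∈ A
Count of candidates in A: 3

3


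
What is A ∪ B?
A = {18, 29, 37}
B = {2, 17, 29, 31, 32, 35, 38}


Set A = {18, 29, 37}
Set B = {2, 17, 29, 31, 32, 35, 38}
A ∪ B includes all elements in either set.
Elements from A: {18, 29, 37}
Elements from B not already included: {2, 17, 31, 32, 35, 38}
A ∪ B = {2, 17, 18, 29, 31, 32, 35, 37, 38}

{2, 17, 18, 29, 31, 32, 35, 37, 38}


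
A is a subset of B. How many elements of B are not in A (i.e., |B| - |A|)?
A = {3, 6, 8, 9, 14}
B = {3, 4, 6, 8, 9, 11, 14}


Set A = {3, 6, 8, 9, 14}, |A| = 5
Set B = {3, 4, 6, 8, 9, 11, 14}, |B| = 7
Since A ⊆ B: B \ A = {4, 11}
|B| - |A| = 7 - 5 = 2

2


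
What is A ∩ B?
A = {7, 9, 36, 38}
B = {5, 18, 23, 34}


Set A = {7, 9, 36, 38}
Set B = {5, 18, 23, 34}
A ∩ B includes only elements in both sets.
Check each element of A against B:
7 ✗, 9 ✗, 36 ✗, 38 ✗
A ∩ B = {}

{}


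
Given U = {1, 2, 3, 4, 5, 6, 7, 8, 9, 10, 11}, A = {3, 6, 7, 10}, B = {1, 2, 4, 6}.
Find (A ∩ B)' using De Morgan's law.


U = {1, 2, 3, 4, 5, 6, 7, 8, 9, 10, 11}
A = {3, 6, 7, 10}, B = {1, 2, 4, 6}
A ∩ B = {6}
(A ∩ B)' = U \ (A ∩ B) = {1, 2, 3, 4, 5, 7, 8, 9, 10, 11}
Verification via A' ∪ B': A' = {1, 2, 4, 5, 8, 9, 11}, B' = {3, 5, 7, 8, 9, 10, 11}
A' ∪ B' = {1, 2, 3, 4, 5, 7, 8, 9, 10, 11} ✓

{1, 2, 3, 4, 5, 7, 8, 9, 10, 11}


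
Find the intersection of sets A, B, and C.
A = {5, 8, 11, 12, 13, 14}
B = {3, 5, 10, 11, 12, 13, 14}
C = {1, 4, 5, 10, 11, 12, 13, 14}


Set A = {5, 8, 11, 12, 13, 14}
Set B = {3, 5, 10, 11, 12, 13, 14}
Set C = {1, 4, 5, 10, 11, 12, 13, 14}
First, A ∩ B = {5, 11, 12, 13, 14}
Then, (A ∩ B) ∩ C = {5, 11, 12, 13, 14}

{5, 11, 12, 13, 14}


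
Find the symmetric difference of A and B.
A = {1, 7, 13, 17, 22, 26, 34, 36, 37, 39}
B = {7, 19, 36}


Set A = {1, 7, 13, 17, 22, 26, 34, 36, 37, 39}
Set B = {7, 19, 36}
A △ B = (A \ B) ∪ (B \ A)
Elements in A but not B: {1, 13, 17, 22, 26, 34, 37, 39}
Elements in B but not A: {19}
A △ B = {1, 13, 17, 19, 22, 26, 34, 37, 39}

{1, 13, 17, 19, 22, 26, 34, 37, 39}


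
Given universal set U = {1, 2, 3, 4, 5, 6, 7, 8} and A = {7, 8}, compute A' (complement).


Universal set U = {1, 2, 3, 4, 5, 6, 7, 8}
Set A = {7, 8}
A' = U \ A = elements in U but not in A
Checking each element of U:
1 (not in A, include), 2 (not in A, include), 3 (not in A, include), 4 (not in A, include), 5 (not in A, include), 6 (not in A, include), 7 (in A, exclude), 8 (in A, exclude)
A' = {1, 2, 3, 4, 5, 6}

{1, 2, 3, 4, 5, 6}


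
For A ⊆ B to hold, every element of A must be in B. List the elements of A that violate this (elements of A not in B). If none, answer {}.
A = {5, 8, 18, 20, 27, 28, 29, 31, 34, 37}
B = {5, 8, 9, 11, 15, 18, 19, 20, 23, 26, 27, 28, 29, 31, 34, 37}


Set A = {5, 8, 18, 20, 27, 28, 29, 31, 34, 37}
Set B = {5, 8, 9, 11, 15, 18, 19, 20, 23, 26, 27, 28, 29, 31, 34, 37}
Check each element of A against B:
5 ∈ B, 8 ∈ B, 18 ∈ B, 20 ∈ B, 27 ∈ B, 28 ∈ B, 29 ∈ B, 31 ∈ B, 34 ∈ B, 37 ∈ B
Elements of A not in B: {}

{}


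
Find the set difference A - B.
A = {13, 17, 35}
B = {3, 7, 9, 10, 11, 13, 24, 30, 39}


Set A = {13, 17, 35}
Set B = {3, 7, 9, 10, 11, 13, 24, 30, 39}
A \ B includes elements in A that are not in B.
Check each element of A:
13 (in B, remove), 17 (not in B, keep), 35 (not in B, keep)
A \ B = {17, 35}

{17, 35}


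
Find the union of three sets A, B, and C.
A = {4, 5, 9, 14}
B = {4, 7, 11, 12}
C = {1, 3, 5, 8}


Set A = {4, 5, 9, 14}
Set B = {4, 7, 11, 12}
Set C = {1, 3, 5, 8}
First, A ∪ B = {4, 5, 7, 9, 11, 12, 14}
Then, (A ∪ B) ∪ C = {1, 3, 4, 5, 7, 8, 9, 11, 12, 14}

{1, 3, 4, 5, 7, 8, 9, 11, 12, 14}


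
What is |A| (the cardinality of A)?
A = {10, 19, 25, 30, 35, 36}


Set A = {10, 19, 25, 30, 35, 36}
Listing elements: 10, 19, 25, 30, 35, 36
Counting: 6 elements
|A| = 6

6


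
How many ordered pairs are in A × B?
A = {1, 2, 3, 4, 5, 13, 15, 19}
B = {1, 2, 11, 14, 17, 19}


Set A = {1, 2, 3, 4, 5, 13, 15, 19} has 8 elements.
Set B = {1, 2, 11, 14, 17, 19} has 6 elements.
|A × B| = |A| × |B| = 8 × 6 = 48

48


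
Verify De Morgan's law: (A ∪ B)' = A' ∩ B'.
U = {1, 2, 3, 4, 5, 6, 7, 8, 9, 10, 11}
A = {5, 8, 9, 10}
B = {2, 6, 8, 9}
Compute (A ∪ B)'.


U = {1, 2, 3, 4, 5, 6, 7, 8, 9, 10, 11}
A = {5, 8, 9, 10}, B = {2, 6, 8, 9}
A ∪ B = {2, 5, 6, 8, 9, 10}
(A ∪ B)' = U \ (A ∪ B) = {1, 3, 4, 7, 11}
Verification via A' ∩ B': A' = {1, 2, 3, 4, 6, 7, 11}, B' = {1, 3, 4, 5, 7, 10, 11}
A' ∩ B' = {1, 3, 4, 7, 11} ✓

{1, 3, 4, 7, 11}


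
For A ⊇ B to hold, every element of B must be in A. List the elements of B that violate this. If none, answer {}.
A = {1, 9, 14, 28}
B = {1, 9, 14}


Set A = {1, 9, 14, 28}
Set B = {1, 9, 14}
Check each element of B against A:
1 ∈ A, 9 ∈ A, 14 ∈ A
Elements of B not in A: {}

{}


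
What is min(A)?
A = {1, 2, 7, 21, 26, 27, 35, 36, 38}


Set A = {1, 2, 7, 21, 26, 27, 35, 36, 38}
Elements in ascending order: 1, 2, 7, 21, 26, 27, 35, 36, 38
The smallest element is 1.

1


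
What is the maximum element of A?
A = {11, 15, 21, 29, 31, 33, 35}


Set A = {11, 15, 21, 29, 31, 33, 35}
Elements in ascending order: 11, 15, 21, 29, 31, 33, 35
The largest element is 35.

35


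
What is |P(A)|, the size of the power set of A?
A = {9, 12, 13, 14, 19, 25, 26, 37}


Set A = {9, 12, 13, 14, 19, 25, 26, 37}
|A| = 8
The power set P(A) contains all subsets of A.
|P(A)| = 2^|A| = 2^8 = 256

256


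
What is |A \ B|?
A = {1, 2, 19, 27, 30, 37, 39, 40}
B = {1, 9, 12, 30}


Set A = {1, 2, 19, 27, 30, 37, 39, 40}
Set B = {1, 9, 12, 30}
A \ B = {2, 19, 27, 37, 39, 40}
|A \ B| = 6

6


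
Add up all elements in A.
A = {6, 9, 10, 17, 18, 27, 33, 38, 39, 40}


Set A = {6, 9, 10, 17, 18, 27, 33, 38, 39, 40}
Sum = 6 + 9 + 10 + 17 + 18 + 27 + 33 + 38 + 39 + 40 = 237

237


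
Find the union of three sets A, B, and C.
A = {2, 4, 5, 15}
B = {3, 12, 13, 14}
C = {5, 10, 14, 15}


Set A = {2, 4, 5, 15}
Set B = {3, 12, 13, 14}
Set C = {5, 10, 14, 15}
First, A ∪ B = {2, 3, 4, 5, 12, 13, 14, 15}
Then, (A ∪ B) ∪ C = {2, 3, 4, 5, 10, 12, 13, 14, 15}

{2, 3, 4, 5, 10, 12, 13, 14, 15}


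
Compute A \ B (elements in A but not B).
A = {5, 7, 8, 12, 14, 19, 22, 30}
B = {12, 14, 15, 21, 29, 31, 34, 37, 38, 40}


Set A = {5, 7, 8, 12, 14, 19, 22, 30}
Set B = {12, 14, 15, 21, 29, 31, 34, 37, 38, 40}
A \ B includes elements in A that are not in B.
Check each element of A:
5 (not in B, keep), 7 (not in B, keep), 8 (not in B, keep), 12 (in B, remove), 14 (in B, remove), 19 (not in B, keep), 22 (not in B, keep), 30 (not in B, keep)
A \ B = {5, 7, 8, 19, 22, 30}

{5, 7, 8, 19, 22, 30}


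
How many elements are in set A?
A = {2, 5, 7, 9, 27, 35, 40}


Set A = {2, 5, 7, 9, 27, 35, 40}
Listing elements: 2, 5, 7, 9, 27, 35, 40
Counting: 7 elements
|A| = 7

7


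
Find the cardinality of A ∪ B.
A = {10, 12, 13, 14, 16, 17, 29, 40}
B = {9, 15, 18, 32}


Set A = {10, 12, 13, 14, 16, 17, 29, 40}, |A| = 8
Set B = {9, 15, 18, 32}, |B| = 4
A ∩ B = {}, |A ∩ B| = 0
|A ∪ B| = |A| + |B| - |A ∩ B| = 8 + 4 - 0 = 12

12


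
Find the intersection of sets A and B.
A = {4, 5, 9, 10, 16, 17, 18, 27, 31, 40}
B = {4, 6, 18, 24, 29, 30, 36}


Set A = {4, 5, 9, 10, 16, 17, 18, 27, 31, 40}
Set B = {4, 6, 18, 24, 29, 30, 36}
A ∩ B includes only elements in both sets.
Check each element of A against B:
4 ✓, 5 ✗, 9 ✗, 10 ✗, 16 ✗, 17 ✗, 18 ✓, 27 ✗, 31 ✗, 40 ✗
A ∩ B = {4, 18}

{4, 18}


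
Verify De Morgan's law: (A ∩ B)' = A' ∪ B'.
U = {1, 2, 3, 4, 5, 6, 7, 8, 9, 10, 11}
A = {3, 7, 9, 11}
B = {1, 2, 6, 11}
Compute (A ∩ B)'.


U = {1, 2, 3, 4, 5, 6, 7, 8, 9, 10, 11}
A = {3, 7, 9, 11}, B = {1, 2, 6, 11}
A ∩ B = {11}
(A ∩ B)' = U \ (A ∩ B) = {1, 2, 3, 4, 5, 6, 7, 8, 9, 10}
Verification via A' ∪ B': A' = {1, 2, 4, 5, 6, 8, 10}, B' = {3, 4, 5, 7, 8, 9, 10}
A' ∪ B' = {1, 2, 3, 4, 5, 6, 7, 8, 9, 10} ✓

{1, 2, 3, 4, 5, 6, 7, 8, 9, 10}


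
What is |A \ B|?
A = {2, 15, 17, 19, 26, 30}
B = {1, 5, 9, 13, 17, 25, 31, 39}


Set A = {2, 15, 17, 19, 26, 30}
Set B = {1, 5, 9, 13, 17, 25, 31, 39}
A \ B = {2, 15, 19, 26, 30}
|A \ B| = 5

5


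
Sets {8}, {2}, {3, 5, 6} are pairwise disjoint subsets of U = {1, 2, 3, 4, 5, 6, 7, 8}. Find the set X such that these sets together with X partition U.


U = {1, 2, 3, 4, 5, 6, 7, 8}
Shown blocks: {8}, {2}, {3, 5, 6}
A partition's blocks are pairwise disjoint and cover U, so the missing block = U \ (union of shown blocks).
Union of shown blocks: {2, 3, 5, 6, 8}
Missing block = U \ (union) = {1, 4, 7}

{1, 4, 7}


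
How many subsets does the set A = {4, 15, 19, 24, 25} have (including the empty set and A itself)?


Set A = {4, 15, 19, 24, 25}
|A| = 5
The power set P(A) contains all subsets of A.
|P(A)| = 2^|A| = 2^5 = 32

32


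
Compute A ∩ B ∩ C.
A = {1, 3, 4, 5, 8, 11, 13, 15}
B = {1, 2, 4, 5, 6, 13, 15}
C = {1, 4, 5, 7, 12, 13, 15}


Set A = {1, 3, 4, 5, 8, 11, 13, 15}
Set B = {1, 2, 4, 5, 6, 13, 15}
Set C = {1, 4, 5, 7, 12, 13, 15}
First, A ∩ B = {1, 4, 5, 13, 15}
Then, (A ∩ B) ∩ C = {1, 4, 5, 13, 15}

{1, 4, 5, 13, 15}


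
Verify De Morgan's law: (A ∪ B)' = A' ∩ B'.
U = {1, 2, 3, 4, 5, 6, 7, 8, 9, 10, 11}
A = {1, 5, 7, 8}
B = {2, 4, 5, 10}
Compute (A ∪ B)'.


U = {1, 2, 3, 4, 5, 6, 7, 8, 9, 10, 11}
A = {1, 5, 7, 8}, B = {2, 4, 5, 10}
A ∪ B = {1, 2, 4, 5, 7, 8, 10}
(A ∪ B)' = U \ (A ∪ B) = {3, 6, 9, 11}
Verification via A' ∩ B': A' = {2, 3, 4, 6, 9, 10, 11}, B' = {1, 3, 6, 7, 8, 9, 11}
A' ∩ B' = {3, 6, 9, 11} ✓

{3, 6, 9, 11}


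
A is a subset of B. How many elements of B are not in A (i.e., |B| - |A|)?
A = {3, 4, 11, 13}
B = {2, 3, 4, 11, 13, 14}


Set A = {3, 4, 11, 13}, |A| = 4
Set B = {2, 3, 4, 11, 13, 14}, |B| = 6
Since A ⊆ B: B \ A = {2, 14}
|B| - |A| = 6 - 4 = 2

2


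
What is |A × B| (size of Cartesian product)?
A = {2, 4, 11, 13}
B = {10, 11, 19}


Set A = {2, 4, 11, 13} has 4 elements.
Set B = {10, 11, 19} has 3 elements.
|A × B| = |A| × |B| = 4 × 3 = 12

12


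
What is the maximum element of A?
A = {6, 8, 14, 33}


Set A = {6, 8, 14, 33}
Elements in ascending order: 6, 8, 14, 33
The largest element is 33.

33


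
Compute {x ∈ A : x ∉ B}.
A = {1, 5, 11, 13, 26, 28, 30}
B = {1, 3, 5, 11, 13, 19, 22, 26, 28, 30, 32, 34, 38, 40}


Set A = {1, 5, 11, 13, 26, 28, 30}
Set B = {1, 3, 5, 11, 13, 19, 22, 26, 28, 30, 32, 34, 38, 40}
Check each element of A against B:
1 ∈ B, 5 ∈ B, 11 ∈ B, 13 ∈ B, 26 ∈ B, 28 ∈ B, 30 ∈ B
Elements of A not in B: {}

{}


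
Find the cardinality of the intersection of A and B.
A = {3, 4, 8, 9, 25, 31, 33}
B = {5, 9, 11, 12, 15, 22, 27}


Set A = {3, 4, 8, 9, 25, 31, 33}
Set B = {5, 9, 11, 12, 15, 22, 27}
A ∩ B = {9}
|A ∩ B| = 1

1


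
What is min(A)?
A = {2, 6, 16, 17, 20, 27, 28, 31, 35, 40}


Set A = {2, 6, 16, 17, 20, 27, 28, 31, 35, 40}
Elements in ascending order: 2, 6, 16, 17, 20, 27, 28, 31, 35, 40
The smallest element is 2.

2


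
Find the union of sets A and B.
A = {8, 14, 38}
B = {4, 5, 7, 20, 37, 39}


Set A = {8, 14, 38}
Set B = {4, 5, 7, 20, 37, 39}
A ∪ B includes all elements in either set.
Elements from A: {8, 14, 38}
Elements from B not already included: {4, 5, 7, 20, 37, 39}
A ∪ B = {4, 5, 7, 8, 14, 20, 37, 38, 39}

{4, 5, 7, 8, 14, 20, 37, 38, 39}


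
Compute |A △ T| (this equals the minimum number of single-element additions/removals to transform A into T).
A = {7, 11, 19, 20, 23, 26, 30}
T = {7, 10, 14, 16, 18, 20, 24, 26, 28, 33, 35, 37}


Set A = {7, 11, 19, 20, 23, 26, 30}
Set T = {7, 10, 14, 16, 18, 20, 24, 26, 28, 33, 35, 37}
Elements to remove from A (in A, not in T): {11, 19, 23, 30} → 4 removals
Elements to add to A (in T, not in A): {10, 14, 16, 18, 24, 28, 33, 35, 37} → 9 additions
Total edits = 4 + 9 = 13

13


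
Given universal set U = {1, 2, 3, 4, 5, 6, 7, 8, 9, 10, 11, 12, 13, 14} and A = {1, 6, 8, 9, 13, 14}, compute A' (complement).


Universal set U = {1, 2, 3, 4, 5, 6, 7, 8, 9, 10, 11, 12, 13, 14}
Set A = {1, 6, 8, 9, 13, 14}
A' = U \ A = elements in U but not in A
Checking each element of U:
1 (in A, exclude), 2 (not in A, include), 3 (not in A, include), 4 (not in A, include), 5 (not in A, include), 6 (in A, exclude), 7 (not in A, include), 8 (in A, exclude), 9 (in A, exclude), 10 (not in A, include), 11 (not in A, include), 12 (not in A, include), 13 (in A, exclude), 14 (in A, exclude)
A' = {2, 3, 4, 5, 7, 10, 11, 12}

{2, 3, 4, 5, 7, 10, 11, 12}


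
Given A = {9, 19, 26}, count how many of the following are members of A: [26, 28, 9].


Set A = {9, 19, 26}
Candidates: [26, 28, 9]
Check each candidate:
26 ∈ A, 28 ∉ A, 9 ∈ A
Count of candidates in A: 2

2


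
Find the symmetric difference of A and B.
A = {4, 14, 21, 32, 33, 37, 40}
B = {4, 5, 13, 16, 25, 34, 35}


Set A = {4, 14, 21, 32, 33, 37, 40}
Set B = {4, 5, 13, 16, 25, 34, 35}
A △ B = (A \ B) ∪ (B \ A)
Elements in A but not B: {14, 21, 32, 33, 37, 40}
Elements in B but not A: {5, 13, 16, 25, 34, 35}
A △ B = {5, 13, 14, 16, 21, 25, 32, 33, 34, 35, 37, 40}

{5, 13, 14, 16, 21, 25, 32, 33, 34, 35, 37, 40}


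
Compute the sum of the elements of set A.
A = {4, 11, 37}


Set A = {4, 11, 37}
Sum = 4 + 11 + 37 = 52

52


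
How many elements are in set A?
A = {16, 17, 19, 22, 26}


Set A = {16, 17, 19, 22, 26}
Listing elements: 16, 17, 19, 22, 26
Counting: 5 elements
|A| = 5

5


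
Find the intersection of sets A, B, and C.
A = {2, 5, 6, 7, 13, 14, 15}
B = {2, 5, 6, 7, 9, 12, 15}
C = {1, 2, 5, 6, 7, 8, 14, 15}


Set A = {2, 5, 6, 7, 13, 14, 15}
Set B = {2, 5, 6, 7, 9, 12, 15}
Set C = {1, 2, 5, 6, 7, 8, 14, 15}
First, A ∩ B = {2, 5, 6, 7, 15}
Then, (A ∩ B) ∩ C = {2, 5, 6, 7, 15}

{2, 5, 6, 7, 15}


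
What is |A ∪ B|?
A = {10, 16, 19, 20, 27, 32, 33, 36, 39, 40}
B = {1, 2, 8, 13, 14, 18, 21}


Set A = {10, 16, 19, 20, 27, 32, 33, 36, 39, 40}, |A| = 10
Set B = {1, 2, 8, 13, 14, 18, 21}, |B| = 7
A ∩ B = {}, |A ∩ B| = 0
|A ∪ B| = |A| + |B| - |A ∩ B| = 10 + 7 - 0 = 17

17


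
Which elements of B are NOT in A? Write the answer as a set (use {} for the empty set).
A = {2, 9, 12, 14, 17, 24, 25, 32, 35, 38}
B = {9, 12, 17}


Set A = {2, 9, 12, 14, 17, 24, 25, 32, 35, 38}
Set B = {9, 12, 17}
Check each element of B against A:
9 ∈ A, 12 ∈ A, 17 ∈ A
Elements of B not in A: {}

{}


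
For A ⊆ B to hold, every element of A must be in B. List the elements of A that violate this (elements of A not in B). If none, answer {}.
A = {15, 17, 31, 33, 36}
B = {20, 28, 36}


Set A = {15, 17, 31, 33, 36}
Set B = {20, 28, 36}
Check each element of A against B:
15 ∉ B (include), 17 ∉ B (include), 31 ∉ B (include), 33 ∉ B (include), 36 ∈ B
Elements of A not in B: {15, 17, 31, 33}

{15, 17, 31, 33}


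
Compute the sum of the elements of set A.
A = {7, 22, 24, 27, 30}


Set A = {7, 22, 24, 27, 30}
Sum = 7 + 22 + 24 + 27 + 30 = 110

110


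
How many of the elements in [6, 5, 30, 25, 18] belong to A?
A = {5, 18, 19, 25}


Set A = {5, 18, 19, 25}
Candidates: [6, 5, 30, 25, 18]
Check each candidate:
6 ∉ A, 5 ∈ A, 30 ∉ A, 25 ∈ A, 18 ∈ A
Count of candidates in A: 3

3


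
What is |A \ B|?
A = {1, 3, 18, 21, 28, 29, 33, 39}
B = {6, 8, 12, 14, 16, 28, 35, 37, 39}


Set A = {1, 3, 18, 21, 28, 29, 33, 39}
Set B = {6, 8, 12, 14, 16, 28, 35, 37, 39}
A \ B = {1, 3, 18, 21, 29, 33}
|A \ B| = 6

6


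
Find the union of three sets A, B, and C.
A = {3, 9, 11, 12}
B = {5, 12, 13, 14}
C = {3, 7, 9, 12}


Set A = {3, 9, 11, 12}
Set B = {5, 12, 13, 14}
Set C = {3, 7, 9, 12}
First, A ∪ B = {3, 5, 9, 11, 12, 13, 14}
Then, (A ∪ B) ∪ C = {3, 5, 7, 9, 11, 12, 13, 14}

{3, 5, 7, 9, 11, 12, 13, 14}


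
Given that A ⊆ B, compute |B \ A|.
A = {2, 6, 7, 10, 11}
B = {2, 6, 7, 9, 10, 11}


Set A = {2, 6, 7, 10, 11}, |A| = 5
Set B = {2, 6, 7, 9, 10, 11}, |B| = 6
Since A ⊆ B: B \ A = {9}
|B| - |A| = 6 - 5 = 1

1


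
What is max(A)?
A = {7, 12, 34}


Set A = {7, 12, 34}
Elements in ascending order: 7, 12, 34
The largest element is 34.

34


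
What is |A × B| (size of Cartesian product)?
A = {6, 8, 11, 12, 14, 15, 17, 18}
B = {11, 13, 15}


Set A = {6, 8, 11, 12, 14, 15, 17, 18} has 8 elements.
Set B = {11, 13, 15} has 3 elements.
|A × B| = |A| × |B| = 8 × 3 = 24

24


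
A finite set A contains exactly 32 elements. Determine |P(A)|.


The set has 32 elements.
The power set contains all possible subsets.
|P(A)| = 2^|A| = 2^32 = 4294967296

4294967296


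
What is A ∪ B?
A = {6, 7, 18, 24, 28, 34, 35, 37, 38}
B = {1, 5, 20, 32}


Set A = {6, 7, 18, 24, 28, 34, 35, 37, 38}
Set B = {1, 5, 20, 32}
A ∪ B includes all elements in either set.
Elements from A: {6, 7, 18, 24, 28, 34, 35, 37, 38}
Elements from B not already included: {1, 5, 20, 32}
A ∪ B = {1, 5, 6, 7, 18, 20, 24, 28, 32, 34, 35, 37, 38}

{1, 5, 6, 7, 18, 20, 24, 28, 32, 34, 35, 37, 38}


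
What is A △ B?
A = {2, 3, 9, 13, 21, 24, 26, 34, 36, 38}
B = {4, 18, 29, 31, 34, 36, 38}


Set A = {2, 3, 9, 13, 21, 24, 26, 34, 36, 38}
Set B = {4, 18, 29, 31, 34, 36, 38}
A △ B = (A \ B) ∪ (B \ A)
Elements in A but not B: {2, 3, 9, 13, 21, 24, 26}
Elements in B but not A: {4, 18, 29, 31}
A △ B = {2, 3, 4, 9, 13, 18, 21, 24, 26, 29, 31}

{2, 3, 4, 9, 13, 18, 21, 24, 26, 29, 31}


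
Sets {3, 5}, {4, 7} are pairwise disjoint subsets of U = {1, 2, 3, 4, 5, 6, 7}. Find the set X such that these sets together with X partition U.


U = {1, 2, 3, 4, 5, 6, 7}
Shown blocks: {3, 5}, {4, 7}
A partition's blocks are pairwise disjoint and cover U, so the missing block = U \ (union of shown blocks).
Union of shown blocks: {3, 4, 5, 7}
Missing block = U \ (union) = {1, 2, 6}

{1, 2, 6}


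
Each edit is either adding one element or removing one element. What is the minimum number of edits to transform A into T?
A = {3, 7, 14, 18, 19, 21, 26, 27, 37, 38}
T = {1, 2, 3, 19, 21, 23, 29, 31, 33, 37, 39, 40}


Set A = {3, 7, 14, 18, 19, 21, 26, 27, 37, 38}
Set T = {1, 2, 3, 19, 21, 23, 29, 31, 33, 37, 39, 40}
Elements to remove from A (in A, not in T): {7, 14, 18, 26, 27, 38} → 6 removals
Elements to add to A (in T, not in A): {1, 2, 23, 29, 31, 33, 39, 40} → 8 additions
Total edits = 6 + 8 = 14

14


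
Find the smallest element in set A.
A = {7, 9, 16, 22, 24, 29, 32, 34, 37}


Set A = {7, 9, 16, 22, 24, 29, 32, 34, 37}
Elements in ascending order: 7, 9, 16, 22, 24, 29, 32, 34, 37
The smallest element is 7.

7


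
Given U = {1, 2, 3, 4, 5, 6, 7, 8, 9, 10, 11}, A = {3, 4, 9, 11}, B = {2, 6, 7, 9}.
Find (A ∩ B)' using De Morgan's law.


U = {1, 2, 3, 4, 5, 6, 7, 8, 9, 10, 11}
A = {3, 4, 9, 11}, B = {2, 6, 7, 9}
A ∩ B = {9}
(A ∩ B)' = U \ (A ∩ B) = {1, 2, 3, 4, 5, 6, 7, 8, 10, 11}
Verification via A' ∪ B': A' = {1, 2, 5, 6, 7, 8, 10}, B' = {1, 3, 4, 5, 8, 10, 11}
A' ∪ B' = {1, 2, 3, 4, 5, 6, 7, 8, 10, 11} ✓

{1, 2, 3, 4, 5, 6, 7, 8, 10, 11}


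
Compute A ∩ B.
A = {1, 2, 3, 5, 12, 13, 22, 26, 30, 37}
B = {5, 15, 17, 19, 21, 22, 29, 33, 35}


Set A = {1, 2, 3, 5, 12, 13, 22, 26, 30, 37}
Set B = {5, 15, 17, 19, 21, 22, 29, 33, 35}
A ∩ B includes only elements in both sets.
Check each element of A against B:
1 ✗, 2 ✗, 3 ✗, 5 ✓, 12 ✗, 13 ✗, 22 ✓, 26 ✗, 30 ✗, 37 ✗
A ∩ B = {5, 22}

{5, 22}


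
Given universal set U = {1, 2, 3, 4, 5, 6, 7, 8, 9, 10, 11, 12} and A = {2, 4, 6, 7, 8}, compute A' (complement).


Universal set U = {1, 2, 3, 4, 5, 6, 7, 8, 9, 10, 11, 12}
Set A = {2, 4, 6, 7, 8}
A' = U \ A = elements in U but not in A
Checking each element of U:
1 (not in A, include), 2 (in A, exclude), 3 (not in A, include), 4 (in A, exclude), 5 (not in A, include), 6 (in A, exclude), 7 (in A, exclude), 8 (in A, exclude), 9 (not in A, include), 10 (not in A, include), 11 (not in A, include), 12 (not in A, include)
A' = {1, 3, 5, 9, 10, 11, 12}

{1, 3, 5, 9, 10, 11, 12}


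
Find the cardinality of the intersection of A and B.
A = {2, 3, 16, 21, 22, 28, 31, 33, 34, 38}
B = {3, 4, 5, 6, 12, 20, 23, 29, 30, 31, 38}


Set A = {2, 3, 16, 21, 22, 28, 31, 33, 34, 38}
Set B = {3, 4, 5, 6, 12, 20, 23, 29, 30, 31, 38}
A ∩ B = {3, 31, 38}
|A ∩ B| = 3

3


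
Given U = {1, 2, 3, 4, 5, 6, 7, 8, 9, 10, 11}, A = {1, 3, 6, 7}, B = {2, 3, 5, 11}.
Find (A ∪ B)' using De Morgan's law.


U = {1, 2, 3, 4, 5, 6, 7, 8, 9, 10, 11}
A = {1, 3, 6, 7}, B = {2, 3, 5, 11}
A ∪ B = {1, 2, 3, 5, 6, 7, 11}
(A ∪ B)' = U \ (A ∪ B) = {4, 8, 9, 10}
Verification via A' ∩ B': A' = {2, 4, 5, 8, 9, 10, 11}, B' = {1, 4, 6, 7, 8, 9, 10}
A' ∩ B' = {4, 8, 9, 10} ✓

{4, 8, 9, 10}


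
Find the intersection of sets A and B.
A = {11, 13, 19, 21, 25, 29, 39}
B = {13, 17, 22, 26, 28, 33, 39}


Set A = {11, 13, 19, 21, 25, 29, 39}
Set B = {13, 17, 22, 26, 28, 33, 39}
A ∩ B includes only elements in both sets.
Check each element of A against B:
11 ✗, 13 ✓, 19 ✗, 21 ✗, 25 ✗, 29 ✗, 39 ✓
A ∩ B = {13, 39}

{13, 39}


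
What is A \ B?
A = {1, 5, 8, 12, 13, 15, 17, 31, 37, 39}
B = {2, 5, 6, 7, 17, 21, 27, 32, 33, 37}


Set A = {1, 5, 8, 12, 13, 15, 17, 31, 37, 39}
Set B = {2, 5, 6, 7, 17, 21, 27, 32, 33, 37}
A \ B includes elements in A that are not in B.
Check each element of A:
1 (not in B, keep), 5 (in B, remove), 8 (not in B, keep), 12 (not in B, keep), 13 (not in B, keep), 15 (not in B, keep), 17 (in B, remove), 31 (not in B, keep), 37 (in B, remove), 39 (not in B, keep)
A \ B = {1, 8, 12, 13, 15, 31, 39}

{1, 8, 12, 13, 15, 31, 39}


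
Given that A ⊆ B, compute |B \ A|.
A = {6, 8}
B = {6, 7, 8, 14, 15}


Set A = {6, 8}, |A| = 2
Set B = {6, 7, 8, 14, 15}, |B| = 5
Since A ⊆ B: B \ A = {7, 14, 15}
|B| - |A| = 5 - 2 = 3

3


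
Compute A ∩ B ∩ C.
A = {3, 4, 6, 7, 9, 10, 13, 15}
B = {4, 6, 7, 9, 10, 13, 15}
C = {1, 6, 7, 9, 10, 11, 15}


Set A = {3, 4, 6, 7, 9, 10, 13, 15}
Set B = {4, 6, 7, 9, 10, 13, 15}
Set C = {1, 6, 7, 9, 10, 11, 15}
First, A ∩ B = {4, 6, 7, 9, 10, 13, 15}
Then, (A ∩ B) ∩ C = {6, 7, 9, 10, 15}

{6, 7, 9, 10, 15}


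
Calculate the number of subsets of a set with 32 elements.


The set has 32 elements.
The power set contains all possible subsets.
|P(A)| = 2^|A| = 2^32 = 4294967296

4294967296


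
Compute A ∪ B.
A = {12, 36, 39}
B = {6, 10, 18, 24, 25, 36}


Set A = {12, 36, 39}
Set B = {6, 10, 18, 24, 25, 36}
A ∪ B includes all elements in either set.
Elements from A: {12, 36, 39}
Elements from B not already included: {6, 10, 18, 24, 25}
A ∪ B = {6, 10, 12, 18, 24, 25, 36, 39}

{6, 10, 12, 18, 24, 25, 36, 39}


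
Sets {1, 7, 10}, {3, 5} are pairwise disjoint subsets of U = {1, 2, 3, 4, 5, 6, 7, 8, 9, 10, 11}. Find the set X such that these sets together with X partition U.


U = {1, 2, 3, 4, 5, 6, 7, 8, 9, 10, 11}
Shown blocks: {1, 7, 10}, {3, 5}
A partition's blocks are pairwise disjoint and cover U, so the missing block = U \ (union of shown blocks).
Union of shown blocks: {1, 3, 5, 7, 10}
Missing block = U \ (union) = {2, 4, 6, 8, 9, 11}

{2, 4, 6, 8, 9, 11}


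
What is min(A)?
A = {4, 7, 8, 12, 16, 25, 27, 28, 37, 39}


Set A = {4, 7, 8, 12, 16, 25, 27, 28, 37, 39}
Elements in ascending order: 4, 7, 8, 12, 16, 25, 27, 28, 37, 39
The smallest element is 4.

4


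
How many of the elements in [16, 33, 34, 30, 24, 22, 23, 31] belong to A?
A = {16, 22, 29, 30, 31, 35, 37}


Set A = {16, 22, 29, 30, 31, 35, 37}
Candidates: [16, 33, 34, 30, 24, 22, 23, 31]
Check each candidate:
16 ∈ A, 33 ∉ A, 34 ∉ A, 30 ∈ A, 24 ∉ A, 22 ∈ A, 23 ∉ A, 31 ∈ A
Count of candidates in A: 4

4


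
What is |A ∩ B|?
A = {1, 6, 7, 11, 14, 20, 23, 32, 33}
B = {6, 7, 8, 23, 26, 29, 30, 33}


Set A = {1, 6, 7, 11, 14, 20, 23, 32, 33}
Set B = {6, 7, 8, 23, 26, 29, 30, 33}
A ∩ B = {6, 7, 23, 33}
|A ∩ B| = 4

4


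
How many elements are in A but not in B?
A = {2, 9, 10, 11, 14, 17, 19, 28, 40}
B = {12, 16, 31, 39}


Set A = {2, 9, 10, 11, 14, 17, 19, 28, 40}
Set B = {12, 16, 31, 39}
A \ B = {2, 9, 10, 11, 14, 17, 19, 28, 40}
|A \ B| = 9

9


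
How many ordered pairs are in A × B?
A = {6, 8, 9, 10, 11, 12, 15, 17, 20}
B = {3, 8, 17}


Set A = {6, 8, 9, 10, 11, 12, 15, 17, 20} has 9 elements.
Set B = {3, 8, 17} has 3 elements.
|A × B| = |A| × |B| = 9 × 3 = 27

27


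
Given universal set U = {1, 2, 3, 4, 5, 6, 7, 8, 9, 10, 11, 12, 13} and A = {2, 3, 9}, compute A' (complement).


Universal set U = {1, 2, 3, 4, 5, 6, 7, 8, 9, 10, 11, 12, 13}
Set A = {2, 3, 9}
A' = U \ A = elements in U but not in A
Checking each element of U:
1 (not in A, include), 2 (in A, exclude), 3 (in A, exclude), 4 (not in A, include), 5 (not in A, include), 6 (not in A, include), 7 (not in A, include), 8 (not in A, include), 9 (in A, exclude), 10 (not in A, include), 11 (not in A, include), 12 (not in A, include), 13 (not in A, include)
A' = {1, 4, 5, 6, 7, 8, 10, 11, 12, 13}

{1, 4, 5, 6, 7, 8, 10, 11, 12, 13}


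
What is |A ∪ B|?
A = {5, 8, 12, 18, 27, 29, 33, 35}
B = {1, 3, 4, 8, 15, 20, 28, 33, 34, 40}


Set A = {5, 8, 12, 18, 27, 29, 33, 35}, |A| = 8
Set B = {1, 3, 4, 8, 15, 20, 28, 33, 34, 40}, |B| = 10
A ∩ B = {8, 33}, |A ∩ B| = 2
|A ∪ B| = |A| + |B| - |A ∩ B| = 8 + 10 - 2 = 16

16


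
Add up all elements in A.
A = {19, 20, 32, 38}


Set A = {19, 20, 32, 38}
Sum = 19 + 20 + 32 + 38 = 109

109


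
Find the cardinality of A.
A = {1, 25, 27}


Set A = {1, 25, 27}
Listing elements: 1, 25, 27
Counting: 3 elements
|A| = 3

3


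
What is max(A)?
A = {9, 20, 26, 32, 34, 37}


Set A = {9, 20, 26, 32, 34, 37}
Elements in ascending order: 9, 20, 26, 32, 34, 37
The largest element is 37.

37


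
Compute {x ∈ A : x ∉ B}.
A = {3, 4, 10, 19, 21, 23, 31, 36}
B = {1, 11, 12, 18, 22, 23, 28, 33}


Set A = {3, 4, 10, 19, 21, 23, 31, 36}
Set B = {1, 11, 12, 18, 22, 23, 28, 33}
Check each element of A against B:
3 ∉ B (include), 4 ∉ B (include), 10 ∉ B (include), 19 ∉ B (include), 21 ∉ B (include), 23 ∈ B, 31 ∉ B (include), 36 ∉ B (include)
Elements of A not in B: {3, 4, 10, 19, 21, 31, 36}

{3, 4, 10, 19, 21, 31, 36}


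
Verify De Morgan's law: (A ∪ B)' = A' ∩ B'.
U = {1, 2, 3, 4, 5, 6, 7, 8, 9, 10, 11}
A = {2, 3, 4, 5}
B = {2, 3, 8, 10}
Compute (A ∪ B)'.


U = {1, 2, 3, 4, 5, 6, 7, 8, 9, 10, 11}
A = {2, 3, 4, 5}, B = {2, 3, 8, 10}
A ∪ B = {2, 3, 4, 5, 8, 10}
(A ∪ B)' = U \ (A ∪ B) = {1, 6, 7, 9, 11}
Verification via A' ∩ B': A' = {1, 6, 7, 8, 9, 10, 11}, B' = {1, 4, 5, 6, 7, 9, 11}
A' ∩ B' = {1, 6, 7, 9, 11} ✓

{1, 6, 7, 9, 11}


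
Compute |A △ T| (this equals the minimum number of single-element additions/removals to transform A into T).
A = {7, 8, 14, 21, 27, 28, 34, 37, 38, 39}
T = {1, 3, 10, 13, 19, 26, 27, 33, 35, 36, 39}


Set A = {7, 8, 14, 21, 27, 28, 34, 37, 38, 39}
Set T = {1, 3, 10, 13, 19, 26, 27, 33, 35, 36, 39}
Elements to remove from A (in A, not in T): {7, 8, 14, 21, 28, 34, 37, 38} → 8 removals
Elements to add to A (in T, not in A): {1, 3, 10, 13, 19, 26, 33, 35, 36} → 9 additions
Total edits = 8 + 9 = 17

17


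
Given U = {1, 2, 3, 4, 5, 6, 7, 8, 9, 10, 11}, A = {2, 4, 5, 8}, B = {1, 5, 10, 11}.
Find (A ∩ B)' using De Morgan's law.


U = {1, 2, 3, 4, 5, 6, 7, 8, 9, 10, 11}
A = {2, 4, 5, 8}, B = {1, 5, 10, 11}
A ∩ B = {5}
(A ∩ B)' = U \ (A ∩ B) = {1, 2, 3, 4, 6, 7, 8, 9, 10, 11}
Verification via A' ∪ B': A' = {1, 3, 6, 7, 9, 10, 11}, B' = {2, 3, 4, 6, 7, 8, 9}
A' ∪ B' = {1, 2, 3, 4, 6, 7, 8, 9, 10, 11} ✓

{1, 2, 3, 4, 6, 7, 8, 9, 10, 11}


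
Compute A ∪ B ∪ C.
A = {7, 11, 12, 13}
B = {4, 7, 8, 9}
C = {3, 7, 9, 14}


Set A = {7, 11, 12, 13}
Set B = {4, 7, 8, 9}
Set C = {3, 7, 9, 14}
First, A ∪ B = {4, 7, 8, 9, 11, 12, 13}
Then, (A ∪ B) ∪ C = {3, 4, 7, 8, 9, 11, 12, 13, 14}

{3, 4, 7, 8, 9, 11, 12, 13, 14}


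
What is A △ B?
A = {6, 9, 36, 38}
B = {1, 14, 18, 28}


Set A = {6, 9, 36, 38}
Set B = {1, 14, 18, 28}
A △ B = (A \ B) ∪ (B \ A)
Elements in A but not B: {6, 9, 36, 38}
Elements in B but not A: {1, 14, 18, 28}
A △ B = {1, 6, 9, 14, 18, 28, 36, 38}

{1, 6, 9, 14, 18, 28, 36, 38}


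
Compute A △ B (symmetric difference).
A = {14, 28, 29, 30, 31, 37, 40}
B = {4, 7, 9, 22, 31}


Set A = {14, 28, 29, 30, 31, 37, 40}
Set B = {4, 7, 9, 22, 31}
A △ B = (A \ B) ∪ (B \ A)
Elements in A but not B: {14, 28, 29, 30, 37, 40}
Elements in B but not A: {4, 7, 9, 22}
A △ B = {4, 7, 9, 14, 22, 28, 29, 30, 37, 40}

{4, 7, 9, 14, 22, 28, 29, 30, 37, 40}


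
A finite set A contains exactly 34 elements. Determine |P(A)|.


The set has 34 elements.
The power set contains all possible subsets.
|P(A)| = 2^|A| = 2^34 = 17179869184

17179869184


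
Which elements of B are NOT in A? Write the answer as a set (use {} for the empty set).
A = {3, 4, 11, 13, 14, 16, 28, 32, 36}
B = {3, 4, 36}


Set A = {3, 4, 11, 13, 14, 16, 28, 32, 36}
Set B = {3, 4, 36}
Check each element of B against A:
3 ∈ A, 4 ∈ A, 36 ∈ A
Elements of B not in A: {}

{}


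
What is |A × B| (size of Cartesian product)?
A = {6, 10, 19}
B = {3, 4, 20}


Set A = {6, 10, 19} has 3 elements.
Set B = {3, 4, 20} has 3 elements.
|A × B| = |A| × |B| = 3 × 3 = 9

9


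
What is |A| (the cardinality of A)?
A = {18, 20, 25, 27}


Set A = {18, 20, 25, 27}
Listing elements: 18, 20, 25, 27
Counting: 4 elements
|A| = 4

4


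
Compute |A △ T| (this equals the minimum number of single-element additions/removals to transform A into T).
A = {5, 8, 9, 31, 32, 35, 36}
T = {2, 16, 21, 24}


Set A = {5, 8, 9, 31, 32, 35, 36}
Set T = {2, 16, 21, 24}
Elements to remove from A (in A, not in T): {5, 8, 9, 31, 32, 35, 36} → 7 removals
Elements to add to A (in T, not in A): {2, 16, 21, 24} → 4 additions
Total edits = 7 + 4 = 11

11


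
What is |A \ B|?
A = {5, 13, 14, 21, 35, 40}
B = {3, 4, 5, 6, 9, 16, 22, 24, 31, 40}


Set A = {5, 13, 14, 21, 35, 40}
Set B = {3, 4, 5, 6, 9, 16, 22, 24, 31, 40}
A \ B = {13, 14, 21, 35}
|A \ B| = 4

4


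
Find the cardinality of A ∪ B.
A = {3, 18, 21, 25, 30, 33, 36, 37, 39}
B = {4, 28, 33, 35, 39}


Set A = {3, 18, 21, 25, 30, 33, 36, 37, 39}, |A| = 9
Set B = {4, 28, 33, 35, 39}, |B| = 5
A ∩ B = {33, 39}, |A ∩ B| = 2
|A ∪ B| = |A| + |B| - |A ∩ B| = 9 + 5 - 2 = 12

12
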